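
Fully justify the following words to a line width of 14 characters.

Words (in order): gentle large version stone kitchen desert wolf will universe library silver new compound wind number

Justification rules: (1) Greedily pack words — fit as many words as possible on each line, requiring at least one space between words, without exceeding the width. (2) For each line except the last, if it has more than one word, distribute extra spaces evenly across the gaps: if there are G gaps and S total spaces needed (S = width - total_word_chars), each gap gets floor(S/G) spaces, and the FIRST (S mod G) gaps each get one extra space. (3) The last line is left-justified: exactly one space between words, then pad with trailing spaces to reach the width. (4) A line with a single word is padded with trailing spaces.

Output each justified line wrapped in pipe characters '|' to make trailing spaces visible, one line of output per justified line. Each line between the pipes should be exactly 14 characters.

Answer: |gentle   large|
|version  stone|
|kitchen desert|
|wolf      will|
|universe      |
|library silver|
|new   compound|
|wind number   |

Derivation:
Line 1: ['gentle', 'large'] (min_width=12, slack=2)
Line 2: ['version', 'stone'] (min_width=13, slack=1)
Line 3: ['kitchen', 'desert'] (min_width=14, slack=0)
Line 4: ['wolf', 'will'] (min_width=9, slack=5)
Line 5: ['universe'] (min_width=8, slack=6)
Line 6: ['library', 'silver'] (min_width=14, slack=0)
Line 7: ['new', 'compound'] (min_width=12, slack=2)
Line 8: ['wind', 'number'] (min_width=11, slack=3)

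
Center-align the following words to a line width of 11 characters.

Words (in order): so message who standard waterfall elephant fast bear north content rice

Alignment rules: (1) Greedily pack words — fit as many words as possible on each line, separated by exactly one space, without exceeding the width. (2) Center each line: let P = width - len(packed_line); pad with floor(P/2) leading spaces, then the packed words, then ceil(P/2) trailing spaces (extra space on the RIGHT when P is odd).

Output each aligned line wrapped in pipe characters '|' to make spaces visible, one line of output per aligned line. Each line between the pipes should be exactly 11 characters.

Line 1: ['so', 'message'] (min_width=10, slack=1)
Line 2: ['who'] (min_width=3, slack=8)
Line 3: ['standard'] (min_width=8, slack=3)
Line 4: ['waterfall'] (min_width=9, slack=2)
Line 5: ['elephant'] (min_width=8, slack=3)
Line 6: ['fast', 'bear'] (min_width=9, slack=2)
Line 7: ['north'] (min_width=5, slack=6)
Line 8: ['content'] (min_width=7, slack=4)
Line 9: ['rice'] (min_width=4, slack=7)

Answer: |so message |
|    who    |
| standard  |
| waterfall |
| elephant  |
| fast bear |
|   north   |
|  content  |
|   rice    |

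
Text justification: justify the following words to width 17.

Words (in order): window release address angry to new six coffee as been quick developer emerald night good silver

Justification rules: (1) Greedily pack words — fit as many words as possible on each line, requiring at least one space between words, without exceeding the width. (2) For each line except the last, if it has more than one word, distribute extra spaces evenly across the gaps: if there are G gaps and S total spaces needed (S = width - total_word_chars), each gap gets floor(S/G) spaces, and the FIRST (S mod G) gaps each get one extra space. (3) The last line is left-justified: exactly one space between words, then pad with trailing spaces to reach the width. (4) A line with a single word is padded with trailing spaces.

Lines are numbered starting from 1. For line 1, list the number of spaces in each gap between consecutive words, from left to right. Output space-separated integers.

Line 1: ['window', 'release'] (min_width=14, slack=3)
Line 2: ['address', 'angry', 'to'] (min_width=16, slack=1)
Line 3: ['new', 'six', 'coffee', 'as'] (min_width=17, slack=0)
Line 4: ['been', 'quick'] (min_width=10, slack=7)
Line 5: ['developer', 'emerald'] (min_width=17, slack=0)
Line 6: ['night', 'good', 'silver'] (min_width=17, slack=0)

Answer: 4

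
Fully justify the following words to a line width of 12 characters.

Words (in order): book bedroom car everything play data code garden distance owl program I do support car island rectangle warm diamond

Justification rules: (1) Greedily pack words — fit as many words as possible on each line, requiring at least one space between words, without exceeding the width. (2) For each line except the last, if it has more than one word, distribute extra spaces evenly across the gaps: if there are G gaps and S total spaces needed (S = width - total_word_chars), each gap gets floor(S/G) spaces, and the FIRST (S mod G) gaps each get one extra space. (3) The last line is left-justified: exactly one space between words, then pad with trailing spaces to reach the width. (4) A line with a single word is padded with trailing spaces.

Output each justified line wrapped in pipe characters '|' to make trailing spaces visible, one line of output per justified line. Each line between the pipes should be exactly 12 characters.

Line 1: ['book', 'bedroom'] (min_width=12, slack=0)
Line 2: ['car'] (min_width=3, slack=9)
Line 3: ['everything'] (min_width=10, slack=2)
Line 4: ['play', 'data'] (min_width=9, slack=3)
Line 5: ['code', 'garden'] (min_width=11, slack=1)
Line 6: ['distance', 'owl'] (min_width=12, slack=0)
Line 7: ['program', 'I', 'do'] (min_width=12, slack=0)
Line 8: ['support', 'car'] (min_width=11, slack=1)
Line 9: ['island'] (min_width=6, slack=6)
Line 10: ['rectangle'] (min_width=9, slack=3)
Line 11: ['warm', 'diamond'] (min_width=12, slack=0)

Answer: |book bedroom|
|car         |
|everything  |
|play    data|
|code  garden|
|distance owl|
|program I do|
|support  car|
|island      |
|rectangle   |
|warm diamond|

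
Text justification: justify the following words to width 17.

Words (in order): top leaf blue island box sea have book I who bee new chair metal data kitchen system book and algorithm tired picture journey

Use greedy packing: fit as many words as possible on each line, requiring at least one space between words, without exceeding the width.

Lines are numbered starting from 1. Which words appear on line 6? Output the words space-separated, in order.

Answer: kitchen system

Derivation:
Line 1: ['top', 'leaf', 'blue'] (min_width=13, slack=4)
Line 2: ['island', 'box', 'sea'] (min_width=14, slack=3)
Line 3: ['have', 'book', 'I', 'who'] (min_width=15, slack=2)
Line 4: ['bee', 'new', 'chair'] (min_width=13, slack=4)
Line 5: ['metal', 'data'] (min_width=10, slack=7)
Line 6: ['kitchen', 'system'] (min_width=14, slack=3)
Line 7: ['book', 'and'] (min_width=8, slack=9)
Line 8: ['algorithm', 'tired'] (min_width=15, slack=2)
Line 9: ['picture', 'journey'] (min_width=15, slack=2)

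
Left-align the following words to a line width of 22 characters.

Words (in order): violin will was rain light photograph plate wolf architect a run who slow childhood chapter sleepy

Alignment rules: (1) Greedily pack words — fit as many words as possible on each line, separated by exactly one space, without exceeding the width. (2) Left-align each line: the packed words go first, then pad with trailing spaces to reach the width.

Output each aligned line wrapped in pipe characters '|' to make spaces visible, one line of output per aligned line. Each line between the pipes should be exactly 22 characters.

Answer: |violin will was rain  |
|light photograph plate|
|wolf architect a run  |
|who slow childhood    |
|chapter sleepy        |

Derivation:
Line 1: ['violin', 'will', 'was', 'rain'] (min_width=20, slack=2)
Line 2: ['light', 'photograph', 'plate'] (min_width=22, slack=0)
Line 3: ['wolf', 'architect', 'a', 'run'] (min_width=20, slack=2)
Line 4: ['who', 'slow', 'childhood'] (min_width=18, slack=4)
Line 5: ['chapter', 'sleepy'] (min_width=14, slack=8)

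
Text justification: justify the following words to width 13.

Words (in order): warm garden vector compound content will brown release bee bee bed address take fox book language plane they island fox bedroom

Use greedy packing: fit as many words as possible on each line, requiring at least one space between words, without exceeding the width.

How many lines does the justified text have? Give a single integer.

Answer: 12

Derivation:
Line 1: ['warm', 'garden'] (min_width=11, slack=2)
Line 2: ['vector'] (min_width=6, slack=7)
Line 3: ['compound'] (min_width=8, slack=5)
Line 4: ['content', 'will'] (min_width=12, slack=1)
Line 5: ['brown', 'release'] (min_width=13, slack=0)
Line 6: ['bee', 'bee', 'bed'] (min_width=11, slack=2)
Line 7: ['address', 'take'] (min_width=12, slack=1)
Line 8: ['fox', 'book'] (min_width=8, slack=5)
Line 9: ['language'] (min_width=8, slack=5)
Line 10: ['plane', 'they'] (min_width=10, slack=3)
Line 11: ['island', 'fox'] (min_width=10, slack=3)
Line 12: ['bedroom'] (min_width=7, slack=6)
Total lines: 12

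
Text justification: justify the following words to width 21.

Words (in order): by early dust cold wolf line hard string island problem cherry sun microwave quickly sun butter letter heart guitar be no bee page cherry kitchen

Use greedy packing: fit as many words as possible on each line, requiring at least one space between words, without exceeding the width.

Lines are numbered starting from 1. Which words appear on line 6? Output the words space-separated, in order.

Line 1: ['by', 'early', 'dust', 'cold'] (min_width=18, slack=3)
Line 2: ['wolf', 'line', 'hard', 'string'] (min_width=21, slack=0)
Line 3: ['island', 'problem', 'cherry'] (min_width=21, slack=0)
Line 4: ['sun', 'microwave', 'quickly'] (min_width=21, slack=0)
Line 5: ['sun', 'butter', 'letter'] (min_width=17, slack=4)
Line 6: ['heart', 'guitar', 'be', 'no'] (min_width=18, slack=3)
Line 7: ['bee', 'page', 'cherry'] (min_width=15, slack=6)
Line 8: ['kitchen'] (min_width=7, slack=14)

Answer: heart guitar be no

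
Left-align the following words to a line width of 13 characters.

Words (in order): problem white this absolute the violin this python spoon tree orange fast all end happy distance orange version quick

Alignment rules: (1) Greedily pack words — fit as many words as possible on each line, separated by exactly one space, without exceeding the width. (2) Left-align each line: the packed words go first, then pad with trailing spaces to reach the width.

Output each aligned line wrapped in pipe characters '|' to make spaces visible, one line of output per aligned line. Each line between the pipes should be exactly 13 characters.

Line 1: ['problem', 'white'] (min_width=13, slack=0)
Line 2: ['this', 'absolute'] (min_width=13, slack=0)
Line 3: ['the', 'violin'] (min_width=10, slack=3)
Line 4: ['this', 'python'] (min_width=11, slack=2)
Line 5: ['spoon', 'tree'] (min_width=10, slack=3)
Line 6: ['orange', 'fast'] (min_width=11, slack=2)
Line 7: ['all', 'end', 'happy'] (min_width=13, slack=0)
Line 8: ['distance'] (min_width=8, slack=5)
Line 9: ['orange'] (min_width=6, slack=7)
Line 10: ['version', 'quick'] (min_width=13, slack=0)

Answer: |problem white|
|this absolute|
|the violin   |
|this python  |
|spoon tree   |
|orange fast  |
|all end happy|
|distance     |
|orange       |
|version quick|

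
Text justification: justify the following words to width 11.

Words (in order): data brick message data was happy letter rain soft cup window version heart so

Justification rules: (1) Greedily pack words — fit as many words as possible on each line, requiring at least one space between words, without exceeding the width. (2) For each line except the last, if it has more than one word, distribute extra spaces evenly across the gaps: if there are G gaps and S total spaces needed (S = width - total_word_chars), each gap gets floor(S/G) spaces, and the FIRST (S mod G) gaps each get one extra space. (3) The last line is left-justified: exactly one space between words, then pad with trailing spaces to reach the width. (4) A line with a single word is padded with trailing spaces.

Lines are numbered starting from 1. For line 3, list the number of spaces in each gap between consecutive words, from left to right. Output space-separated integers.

Answer: 4

Derivation:
Line 1: ['data', 'brick'] (min_width=10, slack=1)
Line 2: ['message'] (min_width=7, slack=4)
Line 3: ['data', 'was'] (min_width=8, slack=3)
Line 4: ['happy'] (min_width=5, slack=6)
Line 5: ['letter', 'rain'] (min_width=11, slack=0)
Line 6: ['soft', 'cup'] (min_width=8, slack=3)
Line 7: ['window'] (min_width=6, slack=5)
Line 8: ['version'] (min_width=7, slack=4)
Line 9: ['heart', 'so'] (min_width=8, slack=3)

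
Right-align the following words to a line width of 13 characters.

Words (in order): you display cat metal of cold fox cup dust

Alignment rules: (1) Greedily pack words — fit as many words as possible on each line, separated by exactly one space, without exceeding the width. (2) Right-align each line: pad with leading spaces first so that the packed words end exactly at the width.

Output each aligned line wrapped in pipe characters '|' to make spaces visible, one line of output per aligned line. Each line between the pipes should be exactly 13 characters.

Line 1: ['you', 'display'] (min_width=11, slack=2)
Line 2: ['cat', 'metal', 'of'] (min_width=12, slack=1)
Line 3: ['cold', 'fox', 'cup'] (min_width=12, slack=1)
Line 4: ['dust'] (min_width=4, slack=9)

Answer: |  you display|
| cat metal of|
| cold fox cup|
|         dust|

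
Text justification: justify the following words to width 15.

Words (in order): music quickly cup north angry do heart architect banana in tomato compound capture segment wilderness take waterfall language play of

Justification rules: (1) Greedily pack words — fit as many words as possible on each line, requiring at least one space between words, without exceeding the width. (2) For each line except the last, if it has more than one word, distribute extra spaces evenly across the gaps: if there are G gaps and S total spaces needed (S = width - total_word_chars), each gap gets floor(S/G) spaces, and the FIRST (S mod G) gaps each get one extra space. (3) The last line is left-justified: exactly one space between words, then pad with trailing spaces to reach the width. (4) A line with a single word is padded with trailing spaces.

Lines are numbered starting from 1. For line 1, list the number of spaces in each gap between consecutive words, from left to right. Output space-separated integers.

Line 1: ['music', 'quickly'] (min_width=13, slack=2)
Line 2: ['cup', 'north', 'angry'] (min_width=15, slack=0)
Line 3: ['do', 'heart'] (min_width=8, slack=7)
Line 4: ['architect'] (min_width=9, slack=6)
Line 5: ['banana', 'in'] (min_width=9, slack=6)
Line 6: ['tomato', 'compound'] (min_width=15, slack=0)
Line 7: ['capture', 'segment'] (min_width=15, slack=0)
Line 8: ['wilderness', 'take'] (min_width=15, slack=0)
Line 9: ['waterfall'] (min_width=9, slack=6)
Line 10: ['language', 'play'] (min_width=13, slack=2)
Line 11: ['of'] (min_width=2, slack=13)

Answer: 3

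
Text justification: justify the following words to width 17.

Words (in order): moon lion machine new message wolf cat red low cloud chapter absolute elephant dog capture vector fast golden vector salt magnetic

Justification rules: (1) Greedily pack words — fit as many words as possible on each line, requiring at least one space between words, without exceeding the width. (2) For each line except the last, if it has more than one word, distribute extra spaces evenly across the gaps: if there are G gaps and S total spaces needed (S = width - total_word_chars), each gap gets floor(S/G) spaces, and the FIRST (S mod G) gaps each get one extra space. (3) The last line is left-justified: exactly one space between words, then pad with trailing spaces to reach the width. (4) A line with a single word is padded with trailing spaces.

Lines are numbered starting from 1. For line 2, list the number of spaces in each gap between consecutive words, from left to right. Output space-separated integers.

Line 1: ['moon', 'lion', 'machine'] (min_width=17, slack=0)
Line 2: ['new', 'message', 'wolf'] (min_width=16, slack=1)
Line 3: ['cat', 'red', 'low', 'cloud'] (min_width=17, slack=0)
Line 4: ['chapter', 'absolute'] (min_width=16, slack=1)
Line 5: ['elephant', 'dog'] (min_width=12, slack=5)
Line 6: ['capture', 'vector'] (min_width=14, slack=3)
Line 7: ['fast', 'golden'] (min_width=11, slack=6)
Line 8: ['vector', 'salt'] (min_width=11, slack=6)
Line 9: ['magnetic'] (min_width=8, slack=9)

Answer: 2 1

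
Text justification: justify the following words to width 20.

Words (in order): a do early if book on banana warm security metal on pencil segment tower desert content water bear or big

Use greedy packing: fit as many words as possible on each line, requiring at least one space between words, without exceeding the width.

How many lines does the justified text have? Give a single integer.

Line 1: ['a', 'do', 'early', 'if', 'book'] (min_width=18, slack=2)
Line 2: ['on', 'banana', 'warm'] (min_width=14, slack=6)
Line 3: ['security', 'metal', 'on'] (min_width=17, slack=3)
Line 4: ['pencil', 'segment', 'tower'] (min_width=20, slack=0)
Line 5: ['desert', 'content', 'water'] (min_width=20, slack=0)
Line 6: ['bear', 'or', 'big'] (min_width=11, slack=9)
Total lines: 6

Answer: 6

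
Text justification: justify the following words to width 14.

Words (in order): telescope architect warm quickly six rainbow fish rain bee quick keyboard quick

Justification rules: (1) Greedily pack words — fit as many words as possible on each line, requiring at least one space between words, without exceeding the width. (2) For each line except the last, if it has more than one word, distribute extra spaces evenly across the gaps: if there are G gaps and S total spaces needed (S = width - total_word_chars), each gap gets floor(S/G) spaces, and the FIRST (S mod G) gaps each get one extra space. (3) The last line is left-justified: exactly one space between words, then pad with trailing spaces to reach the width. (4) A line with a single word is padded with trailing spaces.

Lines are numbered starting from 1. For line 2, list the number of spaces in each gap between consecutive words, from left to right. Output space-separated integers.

Line 1: ['telescope'] (min_width=9, slack=5)
Line 2: ['architect', 'warm'] (min_width=14, slack=0)
Line 3: ['quickly', 'six'] (min_width=11, slack=3)
Line 4: ['rainbow', 'fish'] (min_width=12, slack=2)
Line 5: ['rain', 'bee', 'quick'] (min_width=14, slack=0)
Line 6: ['keyboard', 'quick'] (min_width=14, slack=0)

Answer: 1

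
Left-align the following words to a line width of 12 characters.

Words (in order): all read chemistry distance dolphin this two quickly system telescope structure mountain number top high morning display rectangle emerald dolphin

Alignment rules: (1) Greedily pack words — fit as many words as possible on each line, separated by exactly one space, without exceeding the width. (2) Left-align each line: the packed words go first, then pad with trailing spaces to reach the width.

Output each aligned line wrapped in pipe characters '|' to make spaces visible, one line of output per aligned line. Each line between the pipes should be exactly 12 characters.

Line 1: ['all', 'read'] (min_width=8, slack=4)
Line 2: ['chemistry'] (min_width=9, slack=3)
Line 3: ['distance'] (min_width=8, slack=4)
Line 4: ['dolphin', 'this'] (min_width=12, slack=0)
Line 5: ['two', 'quickly'] (min_width=11, slack=1)
Line 6: ['system'] (min_width=6, slack=6)
Line 7: ['telescope'] (min_width=9, slack=3)
Line 8: ['structure'] (min_width=9, slack=3)
Line 9: ['mountain'] (min_width=8, slack=4)
Line 10: ['number', 'top'] (min_width=10, slack=2)
Line 11: ['high', 'morning'] (min_width=12, slack=0)
Line 12: ['display'] (min_width=7, slack=5)
Line 13: ['rectangle'] (min_width=9, slack=3)
Line 14: ['emerald'] (min_width=7, slack=5)
Line 15: ['dolphin'] (min_width=7, slack=5)

Answer: |all read    |
|chemistry   |
|distance    |
|dolphin this|
|two quickly |
|system      |
|telescope   |
|structure   |
|mountain    |
|number top  |
|high morning|
|display     |
|rectangle   |
|emerald     |
|dolphin     |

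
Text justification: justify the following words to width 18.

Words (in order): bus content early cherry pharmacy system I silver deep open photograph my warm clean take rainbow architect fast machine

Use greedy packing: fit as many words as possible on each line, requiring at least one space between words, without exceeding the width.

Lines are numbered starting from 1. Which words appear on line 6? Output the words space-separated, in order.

Line 1: ['bus', 'content', 'early'] (min_width=17, slack=1)
Line 2: ['cherry', 'pharmacy'] (min_width=15, slack=3)
Line 3: ['system', 'I', 'silver'] (min_width=15, slack=3)
Line 4: ['deep', 'open'] (min_width=9, slack=9)
Line 5: ['photograph', 'my', 'warm'] (min_width=18, slack=0)
Line 6: ['clean', 'take', 'rainbow'] (min_width=18, slack=0)
Line 7: ['architect', 'fast'] (min_width=14, slack=4)
Line 8: ['machine'] (min_width=7, slack=11)

Answer: clean take rainbow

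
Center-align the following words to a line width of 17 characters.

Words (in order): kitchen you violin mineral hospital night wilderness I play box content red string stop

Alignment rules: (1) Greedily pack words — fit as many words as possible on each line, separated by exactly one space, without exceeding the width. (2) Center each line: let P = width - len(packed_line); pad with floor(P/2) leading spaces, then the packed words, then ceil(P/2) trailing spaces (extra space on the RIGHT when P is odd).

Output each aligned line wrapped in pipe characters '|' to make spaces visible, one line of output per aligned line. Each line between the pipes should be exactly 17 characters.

Line 1: ['kitchen', 'you'] (min_width=11, slack=6)
Line 2: ['violin', 'mineral'] (min_width=14, slack=3)
Line 3: ['hospital', 'night'] (min_width=14, slack=3)
Line 4: ['wilderness', 'I', 'play'] (min_width=17, slack=0)
Line 5: ['box', 'content', 'red'] (min_width=15, slack=2)
Line 6: ['string', 'stop'] (min_width=11, slack=6)

Answer: |   kitchen you   |
| violin mineral  |
| hospital night  |
|wilderness I play|
| box content red |
|   string stop   |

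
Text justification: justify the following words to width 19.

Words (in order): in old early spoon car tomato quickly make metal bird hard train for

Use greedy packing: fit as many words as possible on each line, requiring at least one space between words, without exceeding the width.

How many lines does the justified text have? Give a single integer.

Line 1: ['in', 'old', 'early', 'spoon'] (min_width=18, slack=1)
Line 2: ['car', 'tomato', 'quickly'] (min_width=18, slack=1)
Line 3: ['make', 'metal', 'bird'] (min_width=15, slack=4)
Line 4: ['hard', 'train', 'for'] (min_width=14, slack=5)
Total lines: 4

Answer: 4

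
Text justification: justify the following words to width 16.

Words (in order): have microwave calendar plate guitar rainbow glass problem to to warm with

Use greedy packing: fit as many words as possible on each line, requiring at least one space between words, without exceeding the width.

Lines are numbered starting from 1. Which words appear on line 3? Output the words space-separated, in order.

Line 1: ['have', 'microwave'] (min_width=14, slack=2)
Line 2: ['calendar', 'plate'] (min_width=14, slack=2)
Line 3: ['guitar', 'rainbow'] (min_width=14, slack=2)
Line 4: ['glass', 'problem', 'to'] (min_width=16, slack=0)
Line 5: ['to', 'warm', 'with'] (min_width=12, slack=4)

Answer: guitar rainbow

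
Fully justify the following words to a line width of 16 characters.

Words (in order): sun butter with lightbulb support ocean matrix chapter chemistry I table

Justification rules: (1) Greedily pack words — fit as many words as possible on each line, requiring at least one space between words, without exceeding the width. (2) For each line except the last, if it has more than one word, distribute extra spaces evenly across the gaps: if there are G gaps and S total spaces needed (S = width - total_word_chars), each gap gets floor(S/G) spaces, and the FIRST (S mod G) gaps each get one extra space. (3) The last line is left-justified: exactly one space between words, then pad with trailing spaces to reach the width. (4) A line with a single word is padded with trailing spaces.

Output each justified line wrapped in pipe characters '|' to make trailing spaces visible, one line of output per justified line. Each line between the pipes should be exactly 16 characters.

Answer: |sun  butter with|
|lightbulb       |
|support    ocean|
|matrix   chapter|
|chemistry      I|
|table           |

Derivation:
Line 1: ['sun', 'butter', 'with'] (min_width=15, slack=1)
Line 2: ['lightbulb'] (min_width=9, slack=7)
Line 3: ['support', 'ocean'] (min_width=13, slack=3)
Line 4: ['matrix', 'chapter'] (min_width=14, slack=2)
Line 5: ['chemistry', 'I'] (min_width=11, slack=5)
Line 6: ['table'] (min_width=5, slack=11)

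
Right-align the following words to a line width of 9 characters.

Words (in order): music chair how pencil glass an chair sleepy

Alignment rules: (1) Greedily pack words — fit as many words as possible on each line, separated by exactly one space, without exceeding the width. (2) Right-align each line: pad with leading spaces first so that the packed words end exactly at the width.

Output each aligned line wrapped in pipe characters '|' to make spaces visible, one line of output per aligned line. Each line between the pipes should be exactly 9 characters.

Line 1: ['music'] (min_width=5, slack=4)
Line 2: ['chair', 'how'] (min_width=9, slack=0)
Line 3: ['pencil'] (min_width=6, slack=3)
Line 4: ['glass', 'an'] (min_width=8, slack=1)
Line 5: ['chair'] (min_width=5, slack=4)
Line 6: ['sleepy'] (min_width=6, slack=3)

Answer: |    music|
|chair how|
|   pencil|
| glass an|
|    chair|
|   sleepy|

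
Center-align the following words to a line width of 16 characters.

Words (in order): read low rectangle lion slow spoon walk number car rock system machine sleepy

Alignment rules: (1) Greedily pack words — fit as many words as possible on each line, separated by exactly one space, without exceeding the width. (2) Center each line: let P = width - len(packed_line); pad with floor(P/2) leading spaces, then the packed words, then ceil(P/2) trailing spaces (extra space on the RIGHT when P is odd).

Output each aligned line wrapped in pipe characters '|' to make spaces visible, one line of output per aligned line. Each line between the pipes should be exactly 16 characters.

Line 1: ['read', 'low'] (min_width=8, slack=8)
Line 2: ['rectangle', 'lion'] (min_width=14, slack=2)
Line 3: ['slow', 'spoon', 'walk'] (min_width=15, slack=1)
Line 4: ['number', 'car', 'rock'] (min_width=15, slack=1)
Line 5: ['system', 'machine'] (min_width=14, slack=2)
Line 6: ['sleepy'] (min_width=6, slack=10)

Answer: |    read low    |
| rectangle lion |
|slow spoon walk |
|number car rock |
| system machine |
|     sleepy     |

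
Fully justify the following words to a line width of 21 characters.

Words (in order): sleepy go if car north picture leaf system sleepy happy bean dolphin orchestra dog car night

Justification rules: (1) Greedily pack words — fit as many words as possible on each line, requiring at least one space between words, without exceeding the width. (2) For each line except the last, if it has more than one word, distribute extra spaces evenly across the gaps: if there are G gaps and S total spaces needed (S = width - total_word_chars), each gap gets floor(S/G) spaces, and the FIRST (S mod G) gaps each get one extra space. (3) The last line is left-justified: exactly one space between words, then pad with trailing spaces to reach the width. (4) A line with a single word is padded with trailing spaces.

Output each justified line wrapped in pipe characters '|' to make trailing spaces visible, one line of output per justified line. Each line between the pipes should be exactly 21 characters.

Line 1: ['sleepy', 'go', 'if', 'car'] (min_width=16, slack=5)
Line 2: ['north', 'picture', 'leaf'] (min_width=18, slack=3)
Line 3: ['system', 'sleepy', 'happy'] (min_width=19, slack=2)
Line 4: ['bean', 'dolphin'] (min_width=12, slack=9)
Line 5: ['orchestra', 'dog', 'car'] (min_width=17, slack=4)
Line 6: ['night'] (min_width=5, slack=16)

Answer: |sleepy   go   if  car|
|north   picture  leaf|
|system  sleepy  happy|
|bean          dolphin|
|orchestra   dog   car|
|night                |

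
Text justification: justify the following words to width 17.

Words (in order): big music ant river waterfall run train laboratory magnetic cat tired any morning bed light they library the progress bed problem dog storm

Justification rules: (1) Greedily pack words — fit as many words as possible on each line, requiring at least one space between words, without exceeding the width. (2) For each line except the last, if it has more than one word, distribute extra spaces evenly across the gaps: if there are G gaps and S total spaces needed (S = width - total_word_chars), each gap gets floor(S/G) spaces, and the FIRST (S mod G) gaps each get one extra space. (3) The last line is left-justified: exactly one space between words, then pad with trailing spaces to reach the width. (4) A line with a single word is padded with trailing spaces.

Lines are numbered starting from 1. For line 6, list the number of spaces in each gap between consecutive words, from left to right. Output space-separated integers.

Answer: 1 1

Derivation:
Line 1: ['big', 'music', 'ant'] (min_width=13, slack=4)
Line 2: ['river', 'waterfall'] (min_width=15, slack=2)
Line 3: ['run', 'train'] (min_width=9, slack=8)
Line 4: ['laboratory'] (min_width=10, slack=7)
Line 5: ['magnetic', 'cat'] (min_width=12, slack=5)
Line 6: ['tired', 'any', 'morning'] (min_width=17, slack=0)
Line 7: ['bed', 'light', 'they'] (min_width=14, slack=3)
Line 8: ['library', 'the'] (min_width=11, slack=6)
Line 9: ['progress', 'bed'] (min_width=12, slack=5)
Line 10: ['problem', 'dog', 'storm'] (min_width=17, slack=0)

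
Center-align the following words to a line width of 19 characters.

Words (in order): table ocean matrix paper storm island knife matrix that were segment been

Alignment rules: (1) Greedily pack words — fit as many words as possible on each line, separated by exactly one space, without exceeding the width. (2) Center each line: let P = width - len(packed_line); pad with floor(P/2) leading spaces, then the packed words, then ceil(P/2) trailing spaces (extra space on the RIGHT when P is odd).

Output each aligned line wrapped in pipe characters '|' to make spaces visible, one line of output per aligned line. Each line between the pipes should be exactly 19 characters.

Line 1: ['table', 'ocean', 'matrix'] (min_width=18, slack=1)
Line 2: ['paper', 'storm', 'island'] (min_width=18, slack=1)
Line 3: ['knife', 'matrix', 'that'] (min_width=17, slack=2)
Line 4: ['were', 'segment', 'been'] (min_width=17, slack=2)

Answer: |table ocean matrix |
|paper storm island |
| knife matrix that |
| were segment been |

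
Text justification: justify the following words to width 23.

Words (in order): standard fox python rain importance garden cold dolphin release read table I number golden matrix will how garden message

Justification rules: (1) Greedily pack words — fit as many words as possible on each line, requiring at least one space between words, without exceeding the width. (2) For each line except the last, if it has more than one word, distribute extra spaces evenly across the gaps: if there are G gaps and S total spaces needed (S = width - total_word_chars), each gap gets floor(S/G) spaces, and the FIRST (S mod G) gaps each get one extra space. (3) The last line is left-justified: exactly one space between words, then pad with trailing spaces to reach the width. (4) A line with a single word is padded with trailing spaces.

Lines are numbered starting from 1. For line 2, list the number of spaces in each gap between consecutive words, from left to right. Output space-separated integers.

Line 1: ['standard', 'fox', 'python'] (min_width=19, slack=4)
Line 2: ['rain', 'importance', 'garden'] (min_width=22, slack=1)
Line 3: ['cold', 'dolphin', 'release'] (min_width=20, slack=3)
Line 4: ['read', 'table', 'I', 'number'] (min_width=19, slack=4)
Line 5: ['golden', 'matrix', 'will', 'how'] (min_width=22, slack=1)
Line 6: ['garden', 'message'] (min_width=14, slack=9)

Answer: 2 1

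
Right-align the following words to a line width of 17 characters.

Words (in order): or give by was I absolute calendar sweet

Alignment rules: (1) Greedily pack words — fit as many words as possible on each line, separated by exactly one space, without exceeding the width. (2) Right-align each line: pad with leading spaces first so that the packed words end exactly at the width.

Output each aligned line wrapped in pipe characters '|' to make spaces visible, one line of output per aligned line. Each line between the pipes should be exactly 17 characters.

Line 1: ['or', 'give', 'by', 'was', 'I'] (min_width=16, slack=1)
Line 2: ['absolute', 'calendar'] (min_width=17, slack=0)
Line 3: ['sweet'] (min_width=5, slack=12)

Answer: | or give by was I|
|absolute calendar|
|            sweet|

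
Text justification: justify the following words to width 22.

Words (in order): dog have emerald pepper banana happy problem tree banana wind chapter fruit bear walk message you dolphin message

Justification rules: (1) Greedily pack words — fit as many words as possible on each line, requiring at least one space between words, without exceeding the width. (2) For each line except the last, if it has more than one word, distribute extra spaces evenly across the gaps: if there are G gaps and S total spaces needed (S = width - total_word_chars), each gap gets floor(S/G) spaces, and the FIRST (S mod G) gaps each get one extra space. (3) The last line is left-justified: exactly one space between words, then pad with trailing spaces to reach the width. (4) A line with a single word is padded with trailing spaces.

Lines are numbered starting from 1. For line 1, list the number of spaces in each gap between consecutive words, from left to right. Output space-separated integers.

Line 1: ['dog', 'have', 'emerald'] (min_width=16, slack=6)
Line 2: ['pepper', 'banana', 'happy'] (min_width=19, slack=3)
Line 3: ['problem', 'tree', 'banana'] (min_width=19, slack=3)
Line 4: ['wind', 'chapter', 'fruit'] (min_width=18, slack=4)
Line 5: ['bear', 'walk', 'message', 'you'] (min_width=21, slack=1)
Line 6: ['dolphin', 'message'] (min_width=15, slack=7)

Answer: 4 4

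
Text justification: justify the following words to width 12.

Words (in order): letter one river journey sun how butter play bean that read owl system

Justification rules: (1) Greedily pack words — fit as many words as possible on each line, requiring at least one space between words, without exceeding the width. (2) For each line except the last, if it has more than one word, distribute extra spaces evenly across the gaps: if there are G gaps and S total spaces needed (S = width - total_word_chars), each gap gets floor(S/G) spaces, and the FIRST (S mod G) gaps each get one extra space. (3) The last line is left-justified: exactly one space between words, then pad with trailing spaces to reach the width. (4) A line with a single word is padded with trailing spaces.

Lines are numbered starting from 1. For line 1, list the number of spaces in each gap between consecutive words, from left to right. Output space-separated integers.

Line 1: ['letter', 'one'] (min_width=10, slack=2)
Line 2: ['river'] (min_width=5, slack=7)
Line 3: ['journey', 'sun'] (min_width=11, slack=1)
Line 4: ['how', 'butter'] (min_width=10, slack=2)
Line 5: ['play', 'bean'] (min_width=9, slack=3)
Line 6: ['that', 'read'] (min_width=9, slack=3)
Line 7: ['owl', 'system'] (min_width=10, slack=2)

Answer: 3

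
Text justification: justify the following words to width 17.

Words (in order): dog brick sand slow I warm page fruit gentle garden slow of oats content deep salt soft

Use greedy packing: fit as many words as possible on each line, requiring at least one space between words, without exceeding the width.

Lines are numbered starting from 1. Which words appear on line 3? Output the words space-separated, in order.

Line 1: ['dog', 'brick', 'sand'] (min_width=14, slack=3)
Line 2: ['slow', 'I', 'warm', 'page'] (min_width=16, slack=1)
Line 3: ['fruit', 'gentle'] (min_width=12, slack=5)
Line 4: ['garden', 'slow', 'of'] (min_width=14, slack=3)
Line 5: ['oats', 'content', 'deep'] (min_width=17, slack=0)
Line 6: ['salt', 'soft'] (min_width=9, slack=8)

Answer: fruit gentle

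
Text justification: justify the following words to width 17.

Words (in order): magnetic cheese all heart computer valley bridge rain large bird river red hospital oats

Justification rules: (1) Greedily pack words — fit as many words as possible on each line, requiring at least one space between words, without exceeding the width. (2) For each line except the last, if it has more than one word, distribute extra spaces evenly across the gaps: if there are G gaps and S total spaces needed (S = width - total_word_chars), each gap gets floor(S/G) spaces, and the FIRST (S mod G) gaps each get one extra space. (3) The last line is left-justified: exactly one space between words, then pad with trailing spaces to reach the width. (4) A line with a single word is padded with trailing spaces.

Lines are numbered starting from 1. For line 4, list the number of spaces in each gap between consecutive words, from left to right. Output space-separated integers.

Answer: 1 1

Derivation:
Line 1: ['magnetic', 'cheese'] (min_width=15, slack=2)
Line 2: ['all', 'heart'] (min_width=9, slack=8)
Line 3: ['computer', 'valley'] (min_width=15, slack=2)
Line 4: ['bridge', 'rain', 'large'] (min_width=17, slack=0)
Line 5: ['bird', 'river', 'red'] (min_width=14, slack=3)
Line 6: ['hospital', 'oats'] (min_width=13, slack=4)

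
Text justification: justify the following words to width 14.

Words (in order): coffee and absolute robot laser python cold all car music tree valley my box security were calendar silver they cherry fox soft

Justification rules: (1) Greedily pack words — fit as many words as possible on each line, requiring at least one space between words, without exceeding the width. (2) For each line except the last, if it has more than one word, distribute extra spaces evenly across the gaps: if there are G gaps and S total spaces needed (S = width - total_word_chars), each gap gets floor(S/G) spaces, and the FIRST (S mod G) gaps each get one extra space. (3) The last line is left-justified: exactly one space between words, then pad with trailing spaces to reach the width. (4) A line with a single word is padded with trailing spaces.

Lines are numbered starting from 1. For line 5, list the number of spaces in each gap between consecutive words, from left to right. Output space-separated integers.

Answer: 5

Derivation:
Line 1: ['coffee', 'and'] (min_width=10, slack=4)
Line 2: ['absolute', 'robot'] (min_width=14, slack=0)
Line 3: ['laser', 'python'] (min_width=12, slack=2)
Line 4: ['cold', 'all', 'car'] (min_width=12, slack=2)
Line 5: ['music', 'tree'] (min_width=10, slack=4)
Line 6: ['valley', 'my', 'box'] (min_width=13, slack=1)
Line 7: ['security', 'were'] (min_width=13, slack=1)
Line 8: ['calendar'] (min_width=8, slack=6)
Line 9: ['silver', 'they'] (min_width=11, slack=3)
Line 10: ['cherry', 'fox'] (min_width=10, slack=4)
Line 11: ['soft'] (min_width=4, slack=10)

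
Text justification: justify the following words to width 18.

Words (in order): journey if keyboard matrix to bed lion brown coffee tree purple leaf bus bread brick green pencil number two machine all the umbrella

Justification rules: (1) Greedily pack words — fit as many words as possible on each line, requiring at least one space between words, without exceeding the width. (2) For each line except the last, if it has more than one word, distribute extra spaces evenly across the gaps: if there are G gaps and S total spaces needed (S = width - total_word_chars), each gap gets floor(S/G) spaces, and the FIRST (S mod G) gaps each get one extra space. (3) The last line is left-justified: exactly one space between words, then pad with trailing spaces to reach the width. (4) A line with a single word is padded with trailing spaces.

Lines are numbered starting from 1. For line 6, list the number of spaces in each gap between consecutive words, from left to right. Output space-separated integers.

Answer: 1 1

Derivation:
Line 1: ['journey', 'if'] (min_width=10, slack=8)
Line 2: ['keyboard', 'matrix', 'to'] (min_width=18, slack=0)
Line 3: ['bed', 'lion', 'brown'] (min_width=14, slack=4)
Line 4: ['coffee', 'tree', 'purple'] (min_width=18, slack=0)
Line 5: ['leaf', 'bus', 'bread'] (min_width=14, slack=4)
Line 6: ['brick', 'green', 'pencil'] (min_width=18, slack=0)
Line 7: ['number', 'two', 'machine'] (min_width=18, slack=0)
Line 8: ['all', 'the', 'umbrella'] (min_width=16, slack=2)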